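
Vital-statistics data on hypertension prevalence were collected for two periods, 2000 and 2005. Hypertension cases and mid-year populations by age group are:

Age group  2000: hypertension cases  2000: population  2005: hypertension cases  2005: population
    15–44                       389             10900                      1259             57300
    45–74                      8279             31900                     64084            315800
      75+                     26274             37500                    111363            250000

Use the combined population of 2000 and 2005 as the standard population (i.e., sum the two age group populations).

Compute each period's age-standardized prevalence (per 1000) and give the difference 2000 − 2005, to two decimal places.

133.61

Age-specific rates per 1000 for 2000: 35.688, 259.530, 700.640.
For 2005: 21.972, 202.926, 445.452.
Combined standard total = 703400; weights = 0.0970, 0.4943, 0.4087.
2000: 0.0970×35.688 + 0.4943×259.530 + 0.4087×700.640 = 418.1212 per 1000.
2005: 0.0970×21.972 + 0.4943×202.926 + 0.4087×445.452 = 284.5085 per 1000.
Difference = 418.1212 − 284.5085 = 133.6127.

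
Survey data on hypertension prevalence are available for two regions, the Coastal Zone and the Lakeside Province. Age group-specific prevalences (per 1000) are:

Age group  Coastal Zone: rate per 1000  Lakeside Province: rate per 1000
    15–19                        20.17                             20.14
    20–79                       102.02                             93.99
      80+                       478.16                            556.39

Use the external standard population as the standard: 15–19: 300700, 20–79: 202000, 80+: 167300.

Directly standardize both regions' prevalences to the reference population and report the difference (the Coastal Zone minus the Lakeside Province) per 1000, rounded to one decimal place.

Standard total = 670000; weights = 0.4488, 0.3015, 0.2497.
The Coastal Zone: 0.4488×20.17 + 0.3015×102.02 + 0.2497×478.16 = 159.2080 per 1000.
The Lakeside Province: 0.4488×20.14 + 0.3015×93.99 + 0.2497×556.39 = 176.3076 per 1000.
Difference = 159.2080 − 176.3076 = -17.0997.

-17.1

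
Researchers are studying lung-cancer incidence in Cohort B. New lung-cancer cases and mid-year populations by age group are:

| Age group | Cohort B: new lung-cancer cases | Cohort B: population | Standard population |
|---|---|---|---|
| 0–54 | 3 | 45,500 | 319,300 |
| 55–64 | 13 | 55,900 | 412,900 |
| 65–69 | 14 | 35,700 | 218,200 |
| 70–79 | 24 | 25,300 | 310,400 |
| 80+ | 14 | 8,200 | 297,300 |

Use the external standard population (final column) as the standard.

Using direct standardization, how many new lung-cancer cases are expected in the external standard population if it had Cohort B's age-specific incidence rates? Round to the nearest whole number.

Age-specific rates per 100,000 for Cohort B: 6.59, 23.26, 39.22, 94.86, 170.73.
Expected new lung-cancer cases = Σ (standard pop × age-specific rate ÷ 100,000)
= 319,300×6.59/100,000 + 412,900×23.26/100,000 + 218,200×39.22/100,000 + 310,400×94.86/100,000 + 297,300×170.73/100,000
= 21.05 + 96.02 + 85.57 + 294.45 + 507.59 = 1004.68.

1005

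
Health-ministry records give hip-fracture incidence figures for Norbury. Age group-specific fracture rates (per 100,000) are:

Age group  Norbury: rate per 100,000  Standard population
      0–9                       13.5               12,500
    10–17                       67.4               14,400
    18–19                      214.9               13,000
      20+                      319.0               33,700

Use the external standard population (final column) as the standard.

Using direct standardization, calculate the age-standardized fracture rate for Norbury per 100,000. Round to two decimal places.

199.50

Standard total = 73,600; weights = 0.1698, 0.1957, 0.1766, 0.4579.
Standardized rate: 0.1698×13.5 + 0.1957×67.4 + 0.1766×214.9 + 0.4579×319.0 = 199.5015 per 100,000.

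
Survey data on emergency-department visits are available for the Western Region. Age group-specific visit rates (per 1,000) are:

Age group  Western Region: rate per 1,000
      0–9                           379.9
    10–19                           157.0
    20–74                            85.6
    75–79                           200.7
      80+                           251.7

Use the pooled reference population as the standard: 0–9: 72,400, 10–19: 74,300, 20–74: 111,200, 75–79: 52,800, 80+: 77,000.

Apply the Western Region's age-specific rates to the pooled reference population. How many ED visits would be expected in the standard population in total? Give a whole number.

78666

Expected ED visits = Σ (standard pop × age-specific rate ÷ 1,000)
= 72,400×379.9/1,000 + 74,300×157.0/1,000 + 111,200×85.6/1,000 + 52,800×200.7/1,000 + 77,000×251.7/1,000
= 27504.76 + 11665.10 + 9518.72 + 10596.96 + 19380.90 = 78666.44.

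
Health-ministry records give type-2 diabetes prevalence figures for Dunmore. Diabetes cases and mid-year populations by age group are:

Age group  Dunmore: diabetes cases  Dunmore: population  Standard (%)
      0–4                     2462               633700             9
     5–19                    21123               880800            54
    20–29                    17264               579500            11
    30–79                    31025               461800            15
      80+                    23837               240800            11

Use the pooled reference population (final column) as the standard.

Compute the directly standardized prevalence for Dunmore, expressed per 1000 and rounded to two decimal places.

37.54

Age-specific rates per 1000 for Dunmore: 3.885, 23.982, 29.791, 67.183, 98.991.
Standard weights: 0.09, 0.54, 0.11, 0.15, 0.11.
Standardized rate: 0.0900×3.885 + 0.5400×23.982 + 0.1100×29.791 + 0.1500×67.183 + 0.1100×98.991 = 37.5432 per 1000.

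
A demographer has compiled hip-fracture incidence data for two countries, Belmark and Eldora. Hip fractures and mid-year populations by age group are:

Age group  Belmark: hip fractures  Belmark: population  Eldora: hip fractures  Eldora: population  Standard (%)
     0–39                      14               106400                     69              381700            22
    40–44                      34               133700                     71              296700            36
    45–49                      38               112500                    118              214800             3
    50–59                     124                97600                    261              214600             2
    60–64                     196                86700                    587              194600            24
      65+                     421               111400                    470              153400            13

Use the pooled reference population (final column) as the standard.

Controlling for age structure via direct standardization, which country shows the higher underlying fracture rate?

Age-specific rates per 100000 for Belmark: 13.16, 25.43, 33.78, 127.05, 226.07, 377.92.
For Eldora: 18.08, 23.93, 54.93, 121.62, 301.64, 306.39.
Standard weights: 0.22, 0.36, 0.03, 0.02, 0.24, 0.13.
Belmark: 0.2200×13.16 + 0.3600×25.43 + 0.0300×33.78 + 0.0200×127.05 + 0.2400×226.07 + 0.1300×377.92 = 118.9892 per 100000.
Eldora: 0.2200×18.08 + 0.3600×23.93 + 0.0300×54.93 + 0.0200×121.62 + 0.2400×301.64 + 0.1300×306.39 = 128.8973 per 100000.
The crude rates (127.56 vs 108.26) would put Belmark higher, but that reflects its age composition; once standardized to a common age structure, Eldora has the higher underlying rate.

Eldora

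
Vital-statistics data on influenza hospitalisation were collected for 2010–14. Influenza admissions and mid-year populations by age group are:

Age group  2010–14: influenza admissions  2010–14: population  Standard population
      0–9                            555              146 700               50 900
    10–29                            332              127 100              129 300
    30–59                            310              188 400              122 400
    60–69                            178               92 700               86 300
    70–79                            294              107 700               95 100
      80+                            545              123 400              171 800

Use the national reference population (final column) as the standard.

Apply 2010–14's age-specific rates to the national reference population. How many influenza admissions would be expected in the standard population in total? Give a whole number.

Age-specific rates per 100 000 for 2010–14: 378.32, 261.21, 164.54, 192.02, 272.98, 441.65.
Expected influenza admissions = Σ (standard pop × age-specific rate ÷ 100 000)
= 50 900×378.32/100 000 + 129 300×261.21/100 000 + 122 400×164.54/100 000 + 86 300×192.02/100 000 + 95 100×272.98/100 000 + 171 800×441.65/100 000
= 192.57 + 337.75 + 201.40 + 165.71 + 259.60 + 758.76 = 1915.79.

1916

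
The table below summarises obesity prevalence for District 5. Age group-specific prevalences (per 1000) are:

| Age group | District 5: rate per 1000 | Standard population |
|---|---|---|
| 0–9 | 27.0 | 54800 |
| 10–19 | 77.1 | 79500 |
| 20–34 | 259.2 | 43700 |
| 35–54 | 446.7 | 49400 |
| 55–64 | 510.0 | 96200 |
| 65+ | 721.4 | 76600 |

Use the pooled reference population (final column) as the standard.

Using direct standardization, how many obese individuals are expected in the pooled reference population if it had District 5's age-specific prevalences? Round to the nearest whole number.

145324

Expected obese individuals = Σ (standard pop × age-specific rate ÷ 1000)
= 54800×27.0/1000 + 79500×77.1/1000 + 43700×259.2/1000 + 49400×446.7/1000 + 96200×510.0/1000 + 76600×721.4/1000
= 1479.60 + 6129.45 + 11327.04 + 22066.98 + 49062.00 + 55259.24 = 145324.31.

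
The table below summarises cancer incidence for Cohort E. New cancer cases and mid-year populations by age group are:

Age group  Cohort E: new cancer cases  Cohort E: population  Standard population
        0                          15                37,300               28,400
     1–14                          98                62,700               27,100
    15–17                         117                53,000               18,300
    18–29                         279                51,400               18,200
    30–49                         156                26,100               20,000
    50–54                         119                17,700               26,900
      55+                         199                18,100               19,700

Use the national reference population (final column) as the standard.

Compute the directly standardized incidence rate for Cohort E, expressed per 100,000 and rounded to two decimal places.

447.64

Age-specific rates per 100,000 for Cohort E: 40.21, 156.30, 220.75, 542.80, 597.70, 672.32, 1099.45.
Standard total = 158,600; weights = 0.1791, 0.1709, 0.1154, 0.1148, 0.1261, 0.1696, 0.1242.
Standardized rate: 0.1791×40.21 + 0.1709×156.30 + 0.1154×220.75 + 0.1148×542.80 + 0.1261×597.70 + 0.1696×672.32 + 0.1242×1099.45 = 447.6360 per 100,000.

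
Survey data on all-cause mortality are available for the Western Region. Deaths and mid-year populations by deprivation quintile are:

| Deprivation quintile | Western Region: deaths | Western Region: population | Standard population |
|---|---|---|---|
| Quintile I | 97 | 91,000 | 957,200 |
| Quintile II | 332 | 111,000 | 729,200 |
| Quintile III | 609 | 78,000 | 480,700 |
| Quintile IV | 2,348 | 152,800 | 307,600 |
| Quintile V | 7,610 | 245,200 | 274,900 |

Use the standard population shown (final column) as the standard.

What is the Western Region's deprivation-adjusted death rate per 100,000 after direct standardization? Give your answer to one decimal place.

735.1

Deprivation-specific rates per 100,000 for the Western Region: 106.59, 299.10, 780.77, 1536.65, 3103.59.
Standard total = 2,749,600; weights = 0.3481, 0.2652, 0.1748, 0.1119, 0.1000.
Standardized rate: 0.3481×106.59 + 0.2652×299.10 + 0.1748×780.77 + 0.1119×1536.65 + 0.1000×3103.59 = 735.1251 per 100,000.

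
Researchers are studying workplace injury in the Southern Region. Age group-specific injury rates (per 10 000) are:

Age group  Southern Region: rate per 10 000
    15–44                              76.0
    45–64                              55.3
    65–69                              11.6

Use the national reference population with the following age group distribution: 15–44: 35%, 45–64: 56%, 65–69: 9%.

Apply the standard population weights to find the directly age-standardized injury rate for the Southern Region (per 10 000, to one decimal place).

Standard weights: 0.35, 0.56, 0.09.
Standardized rate: 0.3500×76.0 + 0.5600×55.3 + 0.0900×11.6 = 58.6120 per 10 000.

58.6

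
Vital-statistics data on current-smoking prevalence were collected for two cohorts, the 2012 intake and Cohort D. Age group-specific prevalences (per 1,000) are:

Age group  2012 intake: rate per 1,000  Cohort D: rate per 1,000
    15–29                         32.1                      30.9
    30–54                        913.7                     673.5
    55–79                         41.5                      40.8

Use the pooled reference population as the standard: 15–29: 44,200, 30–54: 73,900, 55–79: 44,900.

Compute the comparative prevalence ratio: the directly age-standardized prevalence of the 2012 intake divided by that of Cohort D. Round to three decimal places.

1.337

Standard total = 163,000; weights = 0.2712, 0.4534, 0.2755.
The 2012 intake: 0.2712×32.1 + 0.4534×913.7 + 0.2755×41.5 = 434.3840 per 1,000.
Cohort D: 0.2712×30.9 + 0.4534×673.5 + 0.2755×40.8 = 324.9653 per 1,000.
Ratio = 434.3840 ÷ 324.9653 = 1.33671.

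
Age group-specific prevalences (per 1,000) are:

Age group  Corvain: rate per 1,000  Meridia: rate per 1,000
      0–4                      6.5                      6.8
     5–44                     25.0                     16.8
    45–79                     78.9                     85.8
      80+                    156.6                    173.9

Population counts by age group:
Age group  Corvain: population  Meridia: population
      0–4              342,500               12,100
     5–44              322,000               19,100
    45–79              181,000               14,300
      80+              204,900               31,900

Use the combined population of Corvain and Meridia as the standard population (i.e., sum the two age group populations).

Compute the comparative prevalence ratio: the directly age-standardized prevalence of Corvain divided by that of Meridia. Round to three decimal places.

0.958

Combined standard total = 1,127,800; weights = 0.3144, 0.3024, 0.1732, 0.2100.
Corvain: 0.3144×6.5 + 0.3024×25.0 + 0.1732×78.9 + 0.2100×156.6 = 56.1487 per 1,000.
Meridia: 0.3144×6.8 + 0.3024×16.8 + 0.1732×85.8 + 0.2100×173.9 = 58.5902 per 1,000.
Ratio = 56.1487 ÷ 58.5902 = 0.95833.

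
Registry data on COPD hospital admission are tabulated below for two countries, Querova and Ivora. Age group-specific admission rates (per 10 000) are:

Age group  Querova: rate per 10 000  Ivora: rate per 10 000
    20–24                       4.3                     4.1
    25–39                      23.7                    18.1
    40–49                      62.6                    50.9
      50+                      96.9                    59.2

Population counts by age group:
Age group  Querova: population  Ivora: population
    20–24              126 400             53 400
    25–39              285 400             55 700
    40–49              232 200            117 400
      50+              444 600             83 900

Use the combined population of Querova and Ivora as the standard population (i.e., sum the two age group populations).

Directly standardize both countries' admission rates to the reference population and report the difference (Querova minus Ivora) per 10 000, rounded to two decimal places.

Combined standard total = 1 399 000; weights = 0.1285, 0.2438, 0.2499, 0.3778.
Querova: 0.1285×4.3 + 0.2438×23.7 + 0.2499×62.6 + 0.3778×96.9 = 58.5803 per 10 000.
Ivora: 0.1285×4.1 + 0.2438×18.1 + 0.2499×50.9 + 0.3778×59.2 = 40.0235 per 10 000.
Difference = 58.5803 − 40.0235 = 18.5567.

18.56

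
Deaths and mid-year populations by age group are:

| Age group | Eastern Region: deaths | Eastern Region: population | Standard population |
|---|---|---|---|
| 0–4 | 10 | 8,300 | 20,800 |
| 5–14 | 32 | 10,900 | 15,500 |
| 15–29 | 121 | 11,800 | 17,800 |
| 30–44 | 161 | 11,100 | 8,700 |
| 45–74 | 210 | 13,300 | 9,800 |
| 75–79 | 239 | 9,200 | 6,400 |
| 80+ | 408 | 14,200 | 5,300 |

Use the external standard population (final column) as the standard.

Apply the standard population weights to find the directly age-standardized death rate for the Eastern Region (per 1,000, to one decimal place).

Age-specific rates per 1,000 for the Eastern Region: 1.205, 2.936, 10.254, 14.505, 15.789, 25.978, 28.732.
Standard total = 84,300; weights = 0.2467, 0.1839, 0.2112, 0.1032, 0.1163, 0.0759, 0.0629.
Standardized rate: 0.2467×1.205 + 0.1839×2.936 + 0.2112×10.254 + 0.1032×14.505 + 0.1163×15.789 + 0.0759×25.978 + 0.0629×28.732 = 10.1134 per 1,000.

10.1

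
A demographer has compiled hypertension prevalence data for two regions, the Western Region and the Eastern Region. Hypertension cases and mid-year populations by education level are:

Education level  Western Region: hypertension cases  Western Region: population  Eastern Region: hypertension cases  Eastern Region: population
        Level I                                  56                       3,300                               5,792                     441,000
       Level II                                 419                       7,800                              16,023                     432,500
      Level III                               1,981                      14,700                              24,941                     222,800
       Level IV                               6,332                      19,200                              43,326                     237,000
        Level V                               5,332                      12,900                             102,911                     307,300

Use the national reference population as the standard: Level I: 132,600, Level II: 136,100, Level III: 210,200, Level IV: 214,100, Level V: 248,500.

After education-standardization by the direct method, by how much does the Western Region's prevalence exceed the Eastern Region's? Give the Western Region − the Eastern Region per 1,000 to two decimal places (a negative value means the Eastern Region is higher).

Education-specific rates per 1,000 for the Western Region: 16.970, 53.718, 134.762, 329.792, 413.333.
For the Eastern Region: 13.134, 37.047, 111.943, 182.810, 334.888.
Standard total = 941,500; weights = 0.1408, 0.1446, 0.2233, 0.2274, 0.2639.
The Western Region: 0.1408×16.970 + 0.1446×53.718 + 0.2233×134.762 + 0.2274×329.792 + 0.2639×413.333 = 224.3334 per 1,000.
The Eastern Region: 0.1408×13.134 + 0.1446×37.047 + 0.2233×111.943 + 0.2274×182.810 + 0.2639×334.888 = 162.1598 per 1,000.
Difference = 224.3334 − 162.1598 = 62.1736.

62.17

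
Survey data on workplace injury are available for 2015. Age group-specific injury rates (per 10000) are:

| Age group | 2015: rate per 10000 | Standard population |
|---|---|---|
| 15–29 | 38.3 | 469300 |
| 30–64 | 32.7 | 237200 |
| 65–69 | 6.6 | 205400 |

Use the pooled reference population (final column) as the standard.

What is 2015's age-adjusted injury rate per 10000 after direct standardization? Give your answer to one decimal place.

29.7

Standard total = 911900; weights = 0.5146, 0.2601, 0.2252.
Standardized rate: 0.5146×38.3 + 0.2601×32.7 + 0.2252×6.6 = 29.7031 per 10000.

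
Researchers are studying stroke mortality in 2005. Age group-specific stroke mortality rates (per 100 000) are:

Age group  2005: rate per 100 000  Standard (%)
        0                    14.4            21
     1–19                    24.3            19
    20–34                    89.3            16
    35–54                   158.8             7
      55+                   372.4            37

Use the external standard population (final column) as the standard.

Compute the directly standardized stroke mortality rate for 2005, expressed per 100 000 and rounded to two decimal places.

Standard weights: 0.21, 0.19, 0.16, 0.07, 0.37.
Standardized rate: 0.2100×14.4 + 0.1900×24.3 + 0.1600×89.3 + 0.0700×158.8 + 0.3700×372.4 = 170.8330 per 100 000.

170.83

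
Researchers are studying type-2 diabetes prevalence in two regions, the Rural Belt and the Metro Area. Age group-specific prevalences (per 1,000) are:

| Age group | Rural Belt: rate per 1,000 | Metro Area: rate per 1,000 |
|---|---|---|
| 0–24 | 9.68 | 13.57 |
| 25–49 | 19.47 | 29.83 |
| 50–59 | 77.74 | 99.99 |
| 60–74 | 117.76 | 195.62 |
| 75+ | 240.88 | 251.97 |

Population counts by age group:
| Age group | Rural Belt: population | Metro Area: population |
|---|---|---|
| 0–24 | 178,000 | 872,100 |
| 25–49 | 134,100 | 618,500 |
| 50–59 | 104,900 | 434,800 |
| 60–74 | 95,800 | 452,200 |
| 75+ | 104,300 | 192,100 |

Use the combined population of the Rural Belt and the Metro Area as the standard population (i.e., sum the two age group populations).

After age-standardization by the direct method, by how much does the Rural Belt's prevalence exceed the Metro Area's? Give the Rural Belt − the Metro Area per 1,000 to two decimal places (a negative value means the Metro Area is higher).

Combined standard total = 3,186,800; weights = 0.3295, 0.2362, 0.1694, 0.1720, 0.0930.
The Rural Belt: 0.3295×9.68 + 0.2362×19.47 + 0.1694×77.74 + 0.1720×117.76 + 0.0930×240.88 = 63.6073 per 1,000.
The Metro Area: 0.3295×13.57 + 0.2362×29.83 + 0.1694×99.99 + 0.1720×195.62 + 0.0930×251.97 = 85.5241 per 1,000.
Difference = 63.6073 − 85.5241 = -21.9168.

-21.92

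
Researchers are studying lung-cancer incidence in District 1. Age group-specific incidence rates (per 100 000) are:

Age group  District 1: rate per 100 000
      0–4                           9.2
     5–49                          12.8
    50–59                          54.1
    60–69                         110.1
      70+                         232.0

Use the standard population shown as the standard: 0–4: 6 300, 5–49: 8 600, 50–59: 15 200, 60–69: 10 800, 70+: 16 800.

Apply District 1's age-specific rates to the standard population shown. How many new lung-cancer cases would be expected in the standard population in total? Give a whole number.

Expected new lung-cancer cases = Σ (standard pop × age-specific rate ÷ 100 000)
= 6 300×9.2/100 000 + 8 600×12.8/100 000 + 15 200×54.1/100 000 + 10 800×110.1/100 000 + 16 800×232.0/100 000
= 0.58 + 1.10 + 8.22 + 11.89 + 38.98 = 60.77.

61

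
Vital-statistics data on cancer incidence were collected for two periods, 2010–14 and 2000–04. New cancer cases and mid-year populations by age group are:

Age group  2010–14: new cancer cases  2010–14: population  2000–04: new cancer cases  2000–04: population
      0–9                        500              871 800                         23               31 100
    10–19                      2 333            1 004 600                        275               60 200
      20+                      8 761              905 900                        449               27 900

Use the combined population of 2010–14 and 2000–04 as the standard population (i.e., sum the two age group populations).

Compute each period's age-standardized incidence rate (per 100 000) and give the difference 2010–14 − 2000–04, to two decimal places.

-294.27

Age-specific rates per 100 000 for 2010–14: 57.35, 232.23, 967.10.
For 2000–04: 73.95, 456.81, 1609.32.
Combined standard total = 2 901 500; weights = 0.3112, 0.3670, 0.3218.
2010–14: 0.3112×57.35 + 0.3670×232.23 + 0.3218×967.10 = 414.3189 per 100 000.
2000–04: 0.3112×73.95 + 0.3670×456.81 + 0.3218×1609.32 = 708.5880 per 100 000.
Difference = 414.3189 − 708.5880 = -294.2691.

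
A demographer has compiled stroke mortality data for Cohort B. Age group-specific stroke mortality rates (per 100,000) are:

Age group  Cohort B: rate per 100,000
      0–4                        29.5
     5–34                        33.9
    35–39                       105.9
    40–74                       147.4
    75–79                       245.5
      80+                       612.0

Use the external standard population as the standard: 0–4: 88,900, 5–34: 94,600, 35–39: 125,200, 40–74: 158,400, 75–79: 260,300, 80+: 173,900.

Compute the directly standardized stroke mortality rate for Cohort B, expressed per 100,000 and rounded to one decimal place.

236.1

Standard total = 901,300; weights = 0.0986, 0.1050, 0.1389, 0.1757, 0.2888, 0.1929.
Standardized rate: 0.0986×29.5 + 0.1050×33.9 + 0.1389×105.9 + 0.1757×147.4 + 0.2888×245.5 + 0.1929×612.0 = 236.0665 per 100,000.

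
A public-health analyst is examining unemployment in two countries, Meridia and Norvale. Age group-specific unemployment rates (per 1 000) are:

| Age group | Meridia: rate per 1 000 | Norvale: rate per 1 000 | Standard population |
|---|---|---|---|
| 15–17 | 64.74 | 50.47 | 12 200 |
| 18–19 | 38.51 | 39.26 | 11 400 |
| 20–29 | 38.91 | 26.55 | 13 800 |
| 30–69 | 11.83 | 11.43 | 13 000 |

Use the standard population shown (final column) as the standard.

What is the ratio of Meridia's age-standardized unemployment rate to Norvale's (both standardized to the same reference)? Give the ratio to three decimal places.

Standard total = 50 400; weights = 0.2421, 0.2262, 0.2738, 0.2579.
Meridia: 0.2421×64.74 + 0.2262×38.51 + 0.2738×38.91 + 0.2579×11.83 = 38.0871 per 1 000.
Norvale: 0.2421×50.47 + 0.2262×39.26 + 0.2738×26.55 + 0.2579×11.43 = 31.3150 per 1 000.
Ratio = 38.0871 ÷ 31.3150 = 1.21626.

1.216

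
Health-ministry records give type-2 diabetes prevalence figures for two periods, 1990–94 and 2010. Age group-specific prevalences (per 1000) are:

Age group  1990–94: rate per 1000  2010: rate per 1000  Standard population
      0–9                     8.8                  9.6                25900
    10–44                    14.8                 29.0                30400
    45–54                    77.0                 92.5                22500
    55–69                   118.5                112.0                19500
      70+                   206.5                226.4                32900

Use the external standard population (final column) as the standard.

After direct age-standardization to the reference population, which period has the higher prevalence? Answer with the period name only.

2010

Standard total = 131200; weights = 0.1974, 0.2317, 0.1715, 0.1486, 0.2508.
1990–94: 0.1974×8.8 + 0.2317×14.8 + 0.1715×77.0 + 0.1486×118.5 + 0.2508×206.5 = 87.7663 per 1000.
2010: 0.1974×9.6 + 0.2317×29.0 + 0.1715×92.5 + 0.1486×112.0 + 0.2508×226.4 = 97.8967 per 1000.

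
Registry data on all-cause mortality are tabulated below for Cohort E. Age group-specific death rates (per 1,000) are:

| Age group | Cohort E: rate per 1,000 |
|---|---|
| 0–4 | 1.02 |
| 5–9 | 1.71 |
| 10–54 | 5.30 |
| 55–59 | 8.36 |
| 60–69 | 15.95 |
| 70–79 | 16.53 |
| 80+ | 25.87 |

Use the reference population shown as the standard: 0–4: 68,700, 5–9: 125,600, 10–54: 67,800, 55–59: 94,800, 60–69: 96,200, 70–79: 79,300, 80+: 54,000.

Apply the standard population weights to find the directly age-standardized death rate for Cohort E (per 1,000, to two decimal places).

9.68

Standard total = 586,400; weights = 0.1172, 0.2142, 0.1156, 0.1617, 0.1641, 0.1352, 0.0921.
Standardized rate: 0.1172×1.02 + 0.2142×1.71 + 0.1156×5.30 + 0.1617×8.36 + 0.1641×15.95 + 0.1352×16.53 + 0.0921×25.87 = 9.6844 per 1,000.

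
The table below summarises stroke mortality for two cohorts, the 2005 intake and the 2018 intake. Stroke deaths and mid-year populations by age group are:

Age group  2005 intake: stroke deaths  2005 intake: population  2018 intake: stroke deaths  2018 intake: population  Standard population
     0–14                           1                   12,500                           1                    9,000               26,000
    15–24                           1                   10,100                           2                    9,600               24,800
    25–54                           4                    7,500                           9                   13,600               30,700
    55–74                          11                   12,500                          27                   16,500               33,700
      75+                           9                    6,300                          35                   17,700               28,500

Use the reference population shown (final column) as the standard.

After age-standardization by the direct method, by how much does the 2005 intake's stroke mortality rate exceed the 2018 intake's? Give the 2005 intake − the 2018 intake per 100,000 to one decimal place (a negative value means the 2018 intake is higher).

-33.8

Age-specific rates per 100,000 for the 2005 intake: 8.00, 9.90, 53.33, 88.00, 142.86.
For the 2018 intake: 11.11, 20.83, 66.18, 163.64, 197.74.
Standard total = 143,700; weights = 0.1809, 0.1726, 0.2136, 0.2345, 0.1983.
The 2005 intake: 0.1809×8.00 + 0.1726×9.90 + 0.2136×53.33 + 0.2345×88.00 + 0.1983×142.86 = 63.5206 per 100,000.
The 2018 intake: 0.1809×11.11 + 0.1726×20.83 + 0.2136×66.18 + 0.2345×163.64 + 0.1983×197.74 = 97.3369 per 100,000.
Difference = 63.5206 − 97.3369 = -33.8163.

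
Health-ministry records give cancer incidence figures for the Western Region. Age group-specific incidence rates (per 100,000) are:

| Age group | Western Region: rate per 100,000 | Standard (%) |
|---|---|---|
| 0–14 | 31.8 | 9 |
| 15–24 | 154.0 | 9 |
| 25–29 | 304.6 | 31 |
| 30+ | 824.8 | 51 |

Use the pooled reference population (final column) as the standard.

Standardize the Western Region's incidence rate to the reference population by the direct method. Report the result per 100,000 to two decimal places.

531.80

Standard weights: 0.09, 0.09, 0.31, 0.51.
Standardized rate: 0.0900×31.8 + 0.0900×154.0 + 0.3100×304.6 + 0.5100×824.8 = 531.7960 per 100,000.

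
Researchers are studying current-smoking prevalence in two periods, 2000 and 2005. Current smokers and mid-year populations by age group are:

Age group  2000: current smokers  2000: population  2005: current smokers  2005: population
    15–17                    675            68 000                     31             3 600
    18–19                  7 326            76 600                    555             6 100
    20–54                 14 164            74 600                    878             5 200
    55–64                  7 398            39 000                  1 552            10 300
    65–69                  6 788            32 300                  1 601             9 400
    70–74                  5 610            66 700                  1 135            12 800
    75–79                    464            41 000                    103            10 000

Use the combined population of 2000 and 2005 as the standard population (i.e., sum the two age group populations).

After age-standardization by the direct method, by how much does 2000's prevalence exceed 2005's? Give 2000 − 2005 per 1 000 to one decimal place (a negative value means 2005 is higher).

11.9

Age-specific rates per 1 000 for 2000: 9.926, 95.640, 189.866, 189.692, 210.155, 84.108, 11.317.
For 2005: 8.611, 90.984, 168.846, 150.680, 170.319, 88.672, 10.300.
Combined standard total = 455 600; weights = 0.1572, 0.1815, 0.1752, 0.1082, 0.0915, 0.1745, 0.1119.
2000: 0.1572×9.926 + 0.1815×95.640 + 0.1752×189.866 + 0.1082×189.692 + 0.0915×210.155 + 0.1745×84.108 + 0.1119×11.317 = 107.8808 per 1 000.
2005: 0.1572×8.611 + 0.1815×90.984 + 0.1752×168.846 + 0.1082×150.680 + 0.0915×170.319 + 0.1745×88.672 + 0.1119×10.300 = 95.9621 per 1 000.
Difference = 107.8808 − 95.9621 = 11.9186.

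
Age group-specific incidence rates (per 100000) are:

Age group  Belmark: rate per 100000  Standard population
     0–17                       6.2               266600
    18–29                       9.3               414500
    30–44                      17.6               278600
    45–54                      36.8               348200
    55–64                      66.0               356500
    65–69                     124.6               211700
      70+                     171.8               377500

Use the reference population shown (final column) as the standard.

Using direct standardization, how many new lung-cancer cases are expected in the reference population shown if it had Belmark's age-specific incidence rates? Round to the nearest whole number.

1380

Expected new lung-cancer cases = Σ (standard pop × age-specific rate ÷ 100000)
= 266600×6.2/100000 + 414500×9.3/100000 + 278600×17.6/100000 + 348200×36.8/100000 + 356500×66.0/100000 + 211700×124.6/100000 + 377500×171.8/100000
= 16.53 + 38.55 + 49.03 + 128.14 + 235.29 + 263.78 + 648.55 = 1379.86.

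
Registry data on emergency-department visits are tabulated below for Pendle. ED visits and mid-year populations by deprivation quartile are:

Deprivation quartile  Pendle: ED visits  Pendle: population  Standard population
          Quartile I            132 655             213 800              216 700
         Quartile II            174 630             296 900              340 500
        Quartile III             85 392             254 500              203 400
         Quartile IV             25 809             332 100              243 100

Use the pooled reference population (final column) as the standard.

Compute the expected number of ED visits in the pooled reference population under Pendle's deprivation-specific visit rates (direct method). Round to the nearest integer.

421868

Deprivation-specific rates per 1 000 for Pendle: 620.463, 588.178, 335.528, 77.715.
Expected ED visits = Σ (standard pop × deprivation-specific rate ÷ 1 000)
= 216 700×620.463/1 000 + 340 500×588.178/1 000 + 203 400×335.528/1 000 + 243 100×77.715/1 000
= 134454.34 + 200274.55 + 68246.49 + 18892.41 = 421867.80.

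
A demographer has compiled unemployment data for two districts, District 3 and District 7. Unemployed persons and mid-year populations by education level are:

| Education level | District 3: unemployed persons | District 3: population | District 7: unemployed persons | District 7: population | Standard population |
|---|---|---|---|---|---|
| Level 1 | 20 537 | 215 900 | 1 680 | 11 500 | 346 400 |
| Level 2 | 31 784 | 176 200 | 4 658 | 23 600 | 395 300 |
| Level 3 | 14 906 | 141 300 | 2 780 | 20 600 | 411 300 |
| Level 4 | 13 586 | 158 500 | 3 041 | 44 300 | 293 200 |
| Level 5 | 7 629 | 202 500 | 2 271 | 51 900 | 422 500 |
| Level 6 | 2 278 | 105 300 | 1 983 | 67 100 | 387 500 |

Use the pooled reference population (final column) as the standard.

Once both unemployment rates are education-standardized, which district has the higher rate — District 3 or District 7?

Education-specific rates per 1 000 for District 3: 95.123, 180.386, 105.492, 85.716, 37.674, 21.633.
For District 7: 146.087, 197.373, 134.951, 68.646, 43.757, 29.553.
Standard total = 2 256 200; weights = 0.1535, 0.1752, 0.1823, 0.1300, 0.1873, 0.1717.
District 3: 0.1535×95.123 + 0.1752×180.386 + 0.1823×105.492 + 0.1300×85.716 + 0.1873×37.674 + 0.1717×21.633 = 87.3496 per 1 000.
District 7: 0.1535×146.087 + 0.1752×197.373 + 0.1823×134.951 + 0.1300×68.646 + 0.1873×43.757 + 0.1717×29.553 = 103.8018 per 1 000.
The crude rates (90.75 vs 74.95) would put District 3 higher, but that reflects its education composition; once standardized to a common education structure, District 7 has the higher underlying rate.

District 7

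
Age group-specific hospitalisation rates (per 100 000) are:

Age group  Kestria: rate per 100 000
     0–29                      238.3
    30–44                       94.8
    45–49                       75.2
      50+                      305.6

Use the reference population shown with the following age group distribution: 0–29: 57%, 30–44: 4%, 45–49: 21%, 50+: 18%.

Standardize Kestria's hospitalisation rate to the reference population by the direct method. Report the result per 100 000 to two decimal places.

210.42

Standard weights: 0.57, 0.04, 0.21, 0.18.
Standardized rate: 0.5700×238.3 + 0.0400×94.8 + 0.2100×75.2 + 0.1800×305.6 = 210.4230 per 100 000.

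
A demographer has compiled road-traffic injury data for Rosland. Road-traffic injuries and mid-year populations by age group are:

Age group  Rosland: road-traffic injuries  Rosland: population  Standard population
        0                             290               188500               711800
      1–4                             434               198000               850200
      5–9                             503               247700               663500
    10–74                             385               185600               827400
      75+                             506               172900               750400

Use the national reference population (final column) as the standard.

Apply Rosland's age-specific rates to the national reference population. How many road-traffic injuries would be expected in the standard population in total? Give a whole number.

Age-specific rates per 100000 for Rosland: 153.85, 219.19, 203.07, 207.44, 292.65.
Expected road-traffic injuries = Σ (standard pop × age-specific rate ÷ 100000)
= 711800×153.85/100000 + 850200×219.19/100000 + 663500×203.07/100000 + 827400×207.44/100000 + 750400×292.65/100000
= 1095.08 + 1863.57 + 1347.36 + 1716.32 + 2196.08 = 8218.41.

8218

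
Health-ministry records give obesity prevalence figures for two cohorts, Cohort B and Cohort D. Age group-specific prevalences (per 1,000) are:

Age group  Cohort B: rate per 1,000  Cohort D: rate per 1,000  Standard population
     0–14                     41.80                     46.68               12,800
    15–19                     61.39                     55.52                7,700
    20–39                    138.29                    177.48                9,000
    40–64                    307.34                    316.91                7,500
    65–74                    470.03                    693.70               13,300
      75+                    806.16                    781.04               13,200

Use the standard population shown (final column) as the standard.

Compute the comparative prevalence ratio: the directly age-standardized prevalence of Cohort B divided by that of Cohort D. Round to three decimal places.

0.874

Standard total = 63,500; weights = 0.2016, 0.1213, 0.1417, 0.1181, 0.2094, 0.2079.
Cohort B: 0.2016×41.80 + 0.1213×61.39 + 0.1417×138.29 + 0.1181×307.34 + 0.2094×470.03 + 0.2079×806.16 = 337.7971 per 1,000.
Cohort D: 0.2016×46.68 + 0.1213×55.52 + 0.1417×177.48 + 0.1181×316.91 + 0.2094×693.70 + 0.2079×781.04 = 386.3794 per 1,000.
Ratio = 337.7971 ÷ 386.3794 = 0.87426.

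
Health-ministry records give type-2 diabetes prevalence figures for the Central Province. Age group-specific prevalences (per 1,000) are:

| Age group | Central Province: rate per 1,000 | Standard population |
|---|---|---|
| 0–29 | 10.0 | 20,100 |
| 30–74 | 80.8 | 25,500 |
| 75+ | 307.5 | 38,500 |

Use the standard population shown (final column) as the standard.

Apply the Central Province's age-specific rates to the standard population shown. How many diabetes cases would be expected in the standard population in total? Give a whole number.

14100

Expected diabetes cases = Σ (standard pop × age-specific rate ÷ 1,000)
= 20,100×10.0/1,000 + 25,500×80.8/1,000 + 38,500×307.5/1,000
= 201.00 + 2060.40 + 11838.75 = 14100.15.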